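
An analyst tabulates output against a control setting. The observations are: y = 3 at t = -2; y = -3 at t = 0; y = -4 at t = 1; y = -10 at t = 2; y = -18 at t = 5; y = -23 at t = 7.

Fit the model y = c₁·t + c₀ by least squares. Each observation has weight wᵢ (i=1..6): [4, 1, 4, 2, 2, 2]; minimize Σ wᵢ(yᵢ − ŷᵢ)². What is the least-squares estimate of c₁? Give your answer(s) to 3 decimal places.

AᵀWA·[c₁, c₀]ᵀ = AᵀWy reads: 176·c₁ + 24·c₀ = -582;  24·c₁ + 15·c₀ = -109.
(Σwᵢ·t·t = 176, Σwᵢ·t = 24, Σwᵢ·1 = 15, Σwᵢ·t·y = -582, Σwᵢ·y = -109.)
det = 176·15 − 24² = 2064.
c₁ = ((-582)·15 − 24·(-109))/2064 = -1019/344; c₀ = (176·(-109) − 24·(-582))/2064 = -326/129.

c₁ = -2.962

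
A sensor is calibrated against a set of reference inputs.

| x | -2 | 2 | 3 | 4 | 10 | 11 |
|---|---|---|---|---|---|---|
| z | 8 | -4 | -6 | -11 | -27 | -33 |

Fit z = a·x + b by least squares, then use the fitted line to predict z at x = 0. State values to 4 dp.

ẑ = 2.1486

Entries of AᵀA: Σx·x = 254, Σx = 28, Σ1 = 6.
And Σx·z = -719, Σz = -73.
AᵀA·[a, b]ᵀ = Aᵀz becomes [[254, 28]; [28, 6]]·[a, b]ᵀ = [-719, -73]ᵀ.
Δ = 254·6 − 28² = 740.
a = ((-719)·6 − 28·(-73))/740 = -227/74; b = (254·(-73) − 28·(-719))/740 = 159/74.
At x = 0: ẑ = (-227/74)·(0) + (159/74)·(1) = 159/74.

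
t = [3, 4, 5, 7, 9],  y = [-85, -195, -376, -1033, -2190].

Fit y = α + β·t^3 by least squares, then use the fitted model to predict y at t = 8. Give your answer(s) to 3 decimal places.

ŷ = -1539.090

Normal-equation sums: Σ1 = 5, Σt^3 = 1288, Σt^3·t^3 = 669540.
And Σy = -3879, Σt^3·y = -2012604.
MᵀM·[α, β]ᵀ = Mᵀy becomes [[5, 1288]; [1288, 669540]]·[α, β]ᵀ = [-3879, -2012604]ᵀ.
Eliminating β: 669540·(row 1) − 1288·(row 2) gives 1688756·α = 669540·(-3879) − 1288·(-2012604) = -4911708, so α = -1227927/422189.
Then β = ((-2012604) − 1288·(-1227927/422189))/669540 = -1266717/422189.
At t = 8: ŷ = (-1227927/422189)·(1) + (-1266717/422189)·(512) = -649787031/422189.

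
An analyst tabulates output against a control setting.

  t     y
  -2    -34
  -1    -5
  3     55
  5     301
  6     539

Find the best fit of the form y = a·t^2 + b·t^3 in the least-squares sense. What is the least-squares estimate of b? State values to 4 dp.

b = 2.9380

Sums needed: Σt^2·t^2 = 2019, Σt^2·t^3 = 11111, Σt^3·t^3 = 63075.
Moment sums: Σt^2·y = 27283, Σt^3·y = 155811.
MᵀM·[a, b]ᵀ = Mᵀy becomes [[2019, 11111]; [11111, 63075]]·[a, b]ᵀ = [27283, 155811]ᵀ.
Determinant 2019·63075 − 11111² = 3894104.
a = (27283·63075 − 11111·155811)/3894104 = -2585199/973526; b = (2019·155811 − 11111·27283)/3894104 = 2860249/973526.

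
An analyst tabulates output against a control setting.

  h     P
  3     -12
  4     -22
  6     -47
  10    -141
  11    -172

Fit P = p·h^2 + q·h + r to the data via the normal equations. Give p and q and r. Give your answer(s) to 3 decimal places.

p = -1.651, q = 3.166, r = -7.194

The normal equations are: 26274·p + 2638·q + 282·r = -37064;  2638·p + 282·q + 34·r = -3708;  282·p + 34·q + 5·r = -394.
Inverting the 3×3 Gram matrix, [p, q, r]ᵀ = [-8029/4862, 15395/4862, -17488/2431]ᵀ.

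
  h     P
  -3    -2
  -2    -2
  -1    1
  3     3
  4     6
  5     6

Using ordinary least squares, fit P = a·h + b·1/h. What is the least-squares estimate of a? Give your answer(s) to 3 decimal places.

a = 1.346

Entries of XᵀX: Σh·h = 64, Σh·1/h = 6, Σ1/h·1/h = 5669/3600.
Moment sums: Σh·P = 72, Σ1/h·P = 131/30.
Eliminating b: (5669/3600)·(row 1) − 6·(row 2) gives (14576/225)·a = (5669/3600)·72 − 6·(131/30) = 4359/50, so a = 39231/29152.
Then b = ((131/30) − 6·(39231/29152))/(5669/3600) = -2145/911.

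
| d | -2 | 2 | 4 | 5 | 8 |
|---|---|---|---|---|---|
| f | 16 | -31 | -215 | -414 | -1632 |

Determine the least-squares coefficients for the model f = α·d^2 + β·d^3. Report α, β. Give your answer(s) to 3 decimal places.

α = -1.604, β = -2.987

With design matrix M, MᵀM = [[5009, 36917]; [36917, 281993]] and Mᵀf = [-118298, -901470]ᵀ.
Eliminating β: 281993·(row 1) − 36917·(row 2) gives 49638048·α = 281993·(-118298) − 36917·(-901470) = -79639924, so α = -19909981/12409512.
Then β = ((-901470) − 36917·(-19909981/12409512))/281993 = -37063991/12409512.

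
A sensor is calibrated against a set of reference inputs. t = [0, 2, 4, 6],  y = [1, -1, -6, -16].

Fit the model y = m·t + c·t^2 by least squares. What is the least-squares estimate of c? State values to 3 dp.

c = -0.559

The normal equations are: 56·m + 288·c = -122;  288·m + 1568·c = -676.
(Σt·t = 56, Σt·t^2 = 288, Σt^2·t^2 = 1568, Σt·y = -122, Σt^2·y = -676.)
Δ = 56·1568 − 288² = 4864.
m = ((-122)·1568 − 288·(-676))/4864 = 53/76; c = (56·(-676) − 288·(-122))/4864 = -85/152.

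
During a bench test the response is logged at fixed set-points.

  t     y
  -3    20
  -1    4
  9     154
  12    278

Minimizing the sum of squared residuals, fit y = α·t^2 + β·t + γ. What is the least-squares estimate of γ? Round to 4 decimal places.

γ = 0.3989

The normal system XᵀX·[α, β, γ]ᵀ = Xᵀy is [[27379, 2429, 235]; [2429, 235, 17]; [235, 17, 4]]·[α, β, γ]ᵀ = [52690, 4658, 456]ᵀ.
Solving the 3×3 system (Gaussian elimination) gives α = 2407/1210, β = -2791/3630, γ = 724/1815.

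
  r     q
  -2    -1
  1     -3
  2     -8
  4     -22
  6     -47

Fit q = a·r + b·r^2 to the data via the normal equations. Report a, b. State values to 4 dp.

Compute the Gram sums: Σr·r = 61, Σr·r^2 = 281, Σr^2·r^2 = 1585.
And Σr·q = -387, Σr^2·q = -2083.
XᵀX·[a, b]ᵀ = Xᵀq becomes [[61, 281]; [281, 1585]]·[a, b]ᵀ = [-387, -2083]ᵀ.
Eliminating b: 1585·(row 1) − 281·(row 2) gives 17724·a = 1585·(-387) − 281·(-2083) = -28072, so a = -7018/4431.
Then b = ((-2083) − 281·(-7018/4431))/1585 = -4579/4431.

a = -1.5838, b = -1.0334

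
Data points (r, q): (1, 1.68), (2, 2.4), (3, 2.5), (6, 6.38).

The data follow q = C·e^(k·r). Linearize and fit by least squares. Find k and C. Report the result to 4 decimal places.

k = 0.2605, C = 1.2963

Let Y = ln q. Fitting Y = k·r + ln C by least squares:
Σr = 12.0000, Σ(r)² = 50.0000, Σln q = 4.1637, Σr·ln q = 16.1376.
Equations: 50.0000·k + 12.0000·ln C = 16.1376;  12.0000·k + 4·ln C = 4.1637.
Solving (det = 56.0000): k = 0.26046, ln C = 0.25955, so C = exp(0.25955) = 1.29634.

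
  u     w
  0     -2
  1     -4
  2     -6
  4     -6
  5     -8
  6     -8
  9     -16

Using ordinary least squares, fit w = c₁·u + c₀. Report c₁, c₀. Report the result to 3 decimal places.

c₁ = -1.345, c₀ = -1.956

From the data, Σu·u = 163, Σu = 27, Σ1 = 7.
Moment sums: Σu·w = -272, Σw = -50.
XᵀX·[c₁, c₀]ᵀ = Xᵀw becomes [[163, 27]; [27, 7]]·[c₁, c₀]ᵀ = [-272, -50]ᵀ.
Δ = 163·7 − 27² = 412.
c₁ = ((-272)·7 − 27·(-50))/412 = -277/206; c₀ = (163·(-50) − 27·(-272))/412 = -403/206.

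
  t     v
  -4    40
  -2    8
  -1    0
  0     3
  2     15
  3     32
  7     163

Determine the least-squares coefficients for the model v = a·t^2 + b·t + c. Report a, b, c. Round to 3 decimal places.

a = 3.033, b = 2.006, c = -0.109

Forming MᵀM = [[2771, 305, 83]; [305, 83, 5]; [83, 5, 7]] and Mᵀv = [9007, 1091, 261]ᵀ gives MᵀM·[a, b, c]ᵀ = Mᵀv.
Inverting the 3×3 Gram matrix, [a, b, c]ᵀ = [216421/71358, 71578/35679, -2585/23786]ᵀ.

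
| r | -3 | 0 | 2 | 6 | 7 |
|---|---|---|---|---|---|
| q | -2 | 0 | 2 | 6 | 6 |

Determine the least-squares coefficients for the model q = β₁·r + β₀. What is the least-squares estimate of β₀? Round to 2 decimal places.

β₀ = 0.35

The normal equations are: 98·β₁ + 12·β₀ = 88;  12·β₁ + 5·β₀ = 12.
Determinant 98·5 − 12² = 346.
β₁ = (88·5 − 12·12)/346 = 148/173; β₀ = (98·12 − 12·88)/346 = 60/173.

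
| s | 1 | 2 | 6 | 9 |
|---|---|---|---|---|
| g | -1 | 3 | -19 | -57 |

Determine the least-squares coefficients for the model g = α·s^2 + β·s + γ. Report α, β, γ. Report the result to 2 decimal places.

Compute the Gram sums: Σs^2·s^2 = 7874, Σs^2·s = 954, Σs^2 = 122, Σs·s = 122, Σs = 18, Σ1 = 4.
For Xᵀg: Σs^2·g = -5290, Σs·g = -622, Σg = -74.
XᵀX·[α, β, γ]ᵀ = Xᵀg becomes [[7874, 954, 122]; [954, 122, 18]; [122, 18, 4]]·[α, β, γ]ᵀ = [-5290, -622, -74]ᵀ.
Inverting the 3×3 Gram matrix, [α, β, γ]ᵀ = [-1827/1562, 7037/1562, -220/71]ᵀ.

α = -1.17, β = 4.51, γ = -3.10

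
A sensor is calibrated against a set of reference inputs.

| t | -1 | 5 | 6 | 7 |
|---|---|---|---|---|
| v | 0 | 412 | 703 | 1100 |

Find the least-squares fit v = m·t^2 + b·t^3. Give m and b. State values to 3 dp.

From the data, Σt^2·t^2 = 4323, Σt^2·t^3 = 27707, Σt^3·t^3 = 179931.
And Σt^2·v = 89508, Σt^3·v = 580648.
Eliminating b: 179931·(row 1) − 27707·(row 2) gives 10163864·m = 179931·89508 − 27707·580648 = 17249812, so m = 4312453/2540966.
Then b = (580648 − 27707·(4312453/2540966))/179931 = 7535787/2540966.

m = 1.697, b = 2.966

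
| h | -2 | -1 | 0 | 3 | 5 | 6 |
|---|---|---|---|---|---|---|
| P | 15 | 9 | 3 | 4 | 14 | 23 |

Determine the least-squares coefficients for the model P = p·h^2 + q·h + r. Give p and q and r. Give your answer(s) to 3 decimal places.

From the data, Σh^2·h^2 = 2019, Σh^2·h = 359, Σh^2 = 75, Σh·h = 75, Σh = 11, Σ1 = 6.
And Σh^2·P = 1283, Σh·P = 181, ΣP = 68.
Normal equations: [[2019, 359, 75]; [359, 75, 11]; [75, 11, 6]]·[p, q, r]ᵀ = [1283, 181, 68]ᵀ.
Row-reducing yields p = 2253/2048, q = -6997/2048, r = 1969/512.

p = 1.100, q = -3.417, r = 3.846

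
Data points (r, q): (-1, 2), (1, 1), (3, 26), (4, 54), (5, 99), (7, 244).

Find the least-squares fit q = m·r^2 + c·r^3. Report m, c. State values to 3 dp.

m = 1.328, c = 0.522

From the data, Σr^2·r^2 = 3365, Σr^2·r^3 = 21199, Σr^3·r^3 = 138101.
And Σr^2·q = 15532, Σr^3·q = 100224.
det = 3365·138101 − 21199² = 15312264.
m = (15532·138101 − 21199·100224)/15312264 = 5084039/3828066; c = (3365·100224 − 21199·15532)/15312264 = 1997723/3828066.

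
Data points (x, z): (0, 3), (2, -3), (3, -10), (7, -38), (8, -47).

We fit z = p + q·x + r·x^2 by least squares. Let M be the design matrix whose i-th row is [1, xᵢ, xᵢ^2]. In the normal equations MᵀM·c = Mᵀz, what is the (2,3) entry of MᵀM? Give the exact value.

890

Row 2 ↔ basis x, column 3 ↔ basis x^2, so (MᵀM)_{2,3} = Σᵢ (x)·(x^2) = (0)·(0) + (2)·(4) + (3)·(9) + (7)·(49) + (8)·(64) = 890.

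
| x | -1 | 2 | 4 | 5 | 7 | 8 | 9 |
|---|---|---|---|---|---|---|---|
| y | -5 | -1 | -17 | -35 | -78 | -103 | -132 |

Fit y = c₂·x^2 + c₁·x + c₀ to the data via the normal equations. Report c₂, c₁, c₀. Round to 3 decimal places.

c₂ = -1.994, c₁ = 3.055, c₀ = 0.516

Normal-equation sums: Σx^2·x^2 = 13956, Σx^2·x = 1780, Σx^2 = 240, Σx·x = 240, Σx = 34, Σ1 = 7.
Right-hand side: Σx^2·y = -22262, Σx·y = -2798, Σy = -371.
Normal equations: [[13956, 1780, 240]; [1780, 240, 34]; [240, 34, 7]]·[c₂, c₁, c₀]ᵀ = [-22262, -2798, -371]ᵀ.
Solving the 3×3 system (Gaussian elimination) gives c₂ = -89651/44968, c₁ = 137371/44968, c₀ = 159/308.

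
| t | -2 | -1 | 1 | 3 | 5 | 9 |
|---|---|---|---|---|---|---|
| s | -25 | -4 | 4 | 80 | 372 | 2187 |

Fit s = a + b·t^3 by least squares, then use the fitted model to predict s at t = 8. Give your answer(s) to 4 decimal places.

From the data, Σ1 = 6, Σt^3 = 873, Σt^3·t^3 = 547861.
For Xᵀs: Σs = 2614, Σt^3·s = 1643191.
Normal equations: [[6, 873]; [873, 547861]]·[a, b]ᵀ = [2614, 1643191]ᵀ.
Δ = 6·547861 − 873² = 2525037.
a = (2614·547861 − 873·1643191)/2525037 = -2397089/2525037; b = (6·1643191 − 873·2614)/2525037 = 2525708/841679.
At t = 8: ŝ = (-2397089/2525037)·(1) + (2525708/841679)·(512) = 3877090399/2525037.

ŝ = 1535.4588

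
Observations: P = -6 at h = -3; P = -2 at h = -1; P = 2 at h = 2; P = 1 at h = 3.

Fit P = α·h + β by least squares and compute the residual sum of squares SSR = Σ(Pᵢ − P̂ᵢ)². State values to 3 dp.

The normal system XᵀX·[α, β]ᵀ = XᵀP is [[23, 1]; [1, 4]]·[α, β]ᵀ = [27, -5]ᵀ.
Eliminating β: 4·(row 1) − 1·(row 2) gives 91·α = 4·27 − 1·(-5) = 113, so α = 113/91.
Then β = ((-5) − 1·(113/91))/4 = -142/91.
Residuals: -5/7, 73/91, 14/13, -106/91; SSR = 334/91.

SSR = 3.670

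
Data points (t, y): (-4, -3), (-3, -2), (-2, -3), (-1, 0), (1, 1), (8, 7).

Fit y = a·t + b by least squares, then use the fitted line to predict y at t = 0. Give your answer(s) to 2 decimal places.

ŷ = 0.14

From the data, Σt·t = 95, Σt = -1, Σ1 = 6.
And Σt·y = 81, Σy = 0.
AᵀA·[a, b]ᵀ = Aᵀy becomes [[95, -1]; [-1, 6]]·[a, b]ᵀ = [81, 0]ᵀ.
det = 95·6 − (-1)² = 569.
a = (81·6 − (-1)·0)/569 = 486/569; b = (95·0 − (-1)·81)/569 = 81/569.
At t = 0: ŷ = (486/569)·(0) + (81/569)·(1) = 81/569.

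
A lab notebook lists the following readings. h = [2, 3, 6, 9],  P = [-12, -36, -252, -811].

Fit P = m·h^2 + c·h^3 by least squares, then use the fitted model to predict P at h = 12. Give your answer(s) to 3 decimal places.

Entries of XᵀX: Σh^2·h^2 = 7954, Σh^2·h^3 = 67100, Σh^3·h^3 = 578890.
Right-hand side: Σh^2·P = -75135, Σh^3·P = -646719.
Determinant 7954·578890 − 67100² = 102081060.
m = ((-75135)·578890 − 67100·(-646719))/102081060 = -2025/2066; c = (7954·(-646719) − 67100·(-75135))/102081060 = -632373/630130.
At h = 12: P̂ = (-2025/2066)·(144) + (-632373/630130)·(1728) = -590839272/315065.

P̂ = -1875.293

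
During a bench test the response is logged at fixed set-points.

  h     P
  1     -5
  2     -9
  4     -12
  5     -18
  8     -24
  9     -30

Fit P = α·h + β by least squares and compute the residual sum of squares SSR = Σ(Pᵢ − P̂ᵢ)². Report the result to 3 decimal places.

The normal system MᵀM·[α, β]ᵀ = MᵀP is [[191, 29]; [29, 6]]·[α, β]ᵀ = [-623, -98]ᵀ.
Determinant 191·6 − 29² = 305.
α = ((-623)·6 − 29·(-98))/305 = -896/305; β = (191·(-98) − 29·(-623))/305 = -651/305.
Residuals: 22/305, -302/305, 115/61, -359/305, 499/305, -87/61; SSR = 3244/305.

SSR = 10.636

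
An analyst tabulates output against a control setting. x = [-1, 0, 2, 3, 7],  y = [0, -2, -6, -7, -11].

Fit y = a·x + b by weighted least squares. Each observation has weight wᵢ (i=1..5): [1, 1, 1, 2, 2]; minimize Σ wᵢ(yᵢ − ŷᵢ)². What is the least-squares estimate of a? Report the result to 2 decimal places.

a = -1.31

Entries of AᵀWA: Σwᵢ·x·x = 121, Σwᵢ·x = 21, Σwᵢ·1 = 7.
Moment sums: Σwᵢ·x·y = -208, Σwᵢ·y = -44.
Normal equations: [[121, 21]; [21, 7]]·[a, b]ᵀ = [-208, -44]ᵀ.
Determinant 121·7 − 21² = 406.
a = ((-208)·7 − 21·(-44))/406 = -38/29; b = (121·(-44) − 21·(-208))/406 = -478/203.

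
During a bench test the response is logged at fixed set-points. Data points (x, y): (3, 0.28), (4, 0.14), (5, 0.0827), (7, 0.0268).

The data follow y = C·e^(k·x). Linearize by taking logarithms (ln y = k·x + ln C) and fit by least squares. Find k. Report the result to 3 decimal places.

k = -0.579

With ln yᵢ as the transformed response and xᵢ as the regressor:
XᵀX = [[99.0000, 19.0000]; [19.0000, 4]], rhs = [-49.4815, -9.3510]ᵀ  (here Σx = 19.0000, Σ(x)² = 99.0000, Σln y = -9.3510, Σx·ln y = -49.4815).
Solving (det = 35.0000): k = -0.57879, ln C = 0.41151.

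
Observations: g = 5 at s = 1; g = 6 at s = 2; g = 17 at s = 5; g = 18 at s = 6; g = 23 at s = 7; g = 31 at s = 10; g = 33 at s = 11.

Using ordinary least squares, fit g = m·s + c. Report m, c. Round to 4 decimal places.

m = 2.9286, c = 1.4286

Compute the Gram sums: Σs·s = 336, Σs = 42, Σ1 = 7.
Moment sums: Σs·g = 1044, Σg = 133.
MᵀM·[m, c]ᵀ = Mᵀg becomes [[336, 42]; [42, 7]]·[m, c]ᵀ = [1044, 133]ᵀ.
Eliminating c: 7·(row 1) − 42·(row 2) gives 588·m = 7·1044 − 42·133 = 1722, so m = 41/14.
Then c = (133 − 42·(41/14))/7 = 10/7.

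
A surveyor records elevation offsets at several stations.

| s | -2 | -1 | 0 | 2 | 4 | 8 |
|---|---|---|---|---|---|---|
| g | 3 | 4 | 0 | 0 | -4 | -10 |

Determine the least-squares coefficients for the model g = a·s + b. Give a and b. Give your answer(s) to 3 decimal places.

AᵀA·[a, b]ᵀ = Aᵀg reads: 89·a + 11·b = -106;  11·a + 6·b = -7.
(Σs·s = 89, Σs = 11, Σ1 = 6, Σs·g = -106, Σg = -7.)
Δ = 89·6 − 11² = 413.
a = ((-106)·6 − 11·(-7))/413 = -559/413; b = (89·(-7) − 11·(-106))/413 = 543/413.

a = -1.354, b = 1.315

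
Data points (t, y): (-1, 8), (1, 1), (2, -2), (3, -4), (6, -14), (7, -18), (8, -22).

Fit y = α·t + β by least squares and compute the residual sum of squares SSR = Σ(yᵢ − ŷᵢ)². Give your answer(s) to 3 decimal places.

The normal system XᵀX·[α, β]ᵀ = Xᵀy is [[164, 26]; [26, 7]]·[α, β]ᵀ = [-409, -51]ᵀ.
Eliminating β: 7·(row 1) − 26·(row 2) gives 472·α = 7·(-409) − 26·(-51) = -1537, so α = -1537/472.
Then β = ((-51) − 26·(-1537/472))/7 = 1135/236.
Residuals: -31/472, -261/472, -35/118, 453/472, 43/59, -7/472, -179/236; SSR = 1145/472.

SSR = 2.426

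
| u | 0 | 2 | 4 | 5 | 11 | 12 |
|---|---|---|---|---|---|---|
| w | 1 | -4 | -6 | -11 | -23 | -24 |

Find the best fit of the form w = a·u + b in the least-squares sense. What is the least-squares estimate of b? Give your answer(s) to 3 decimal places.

Sums needed: Σu·u = 310, Σu = 34, Σ1 = 6.
Moment sums: Σu·w = -628, Σw = -67.
det = 310·6 − 34² = 704.
a = ((-628)·6 − 34·(-67))/704 = -745/352; b = (310·(-67) − 34·(-628))/704 = 291/352.

b = 0.827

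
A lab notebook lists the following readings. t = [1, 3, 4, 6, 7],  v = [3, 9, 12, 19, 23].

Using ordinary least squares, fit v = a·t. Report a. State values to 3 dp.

Sums needed: Σt·t = 111.
And Σt·v = 353.
So XᵀX·[a]ᵀ = Xᵀv: [[111]]·[a]ᵀ = [353]ᵀ.
Hence a = 353 / 111 ≈ 3.18018.

a = 3.180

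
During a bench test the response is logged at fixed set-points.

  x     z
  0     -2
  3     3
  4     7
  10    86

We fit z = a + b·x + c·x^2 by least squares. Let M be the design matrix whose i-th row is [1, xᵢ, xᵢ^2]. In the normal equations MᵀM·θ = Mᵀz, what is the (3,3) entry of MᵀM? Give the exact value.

10337

Row 3 ↔ basis x^2, column 3 ↔ basis x^2, so (MᵀM)_{3,3} = Σᵢ (x^2)·(x^2) = (0)·(0) + (9)·(9) + (16)·(16) + (100)·(100) = 10337.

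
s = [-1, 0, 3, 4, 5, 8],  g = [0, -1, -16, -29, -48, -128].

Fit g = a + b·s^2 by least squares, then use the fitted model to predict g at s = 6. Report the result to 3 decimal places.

The normal system AᵀA·[a, b]ᵀ = Aᵀg is [[6, 115]; [115, 5059]]·[a, b]ᵀ = [-222, -10000]ᵀ.
Eliminating b: 5059·(row 1) − 115·(row 2) gives 17129·a = 5059·(-222) − 115·(-10000) = 26902, so a = 26902/17129.
Then b = ((-10000) − 115·(26902/17129))/5059 = -34470/17129.
At s = 6: ĝ = (26902/17129)·(1) + (-34470/17129)·(36) = -1214018/17129.

ĝ = -70.875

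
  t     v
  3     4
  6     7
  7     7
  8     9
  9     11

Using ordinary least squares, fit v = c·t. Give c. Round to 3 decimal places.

c = 1.146

From the data, Σt·t = 239.
Right-hand side: Σt·v = 274.
c = 274/239 = 1.14644.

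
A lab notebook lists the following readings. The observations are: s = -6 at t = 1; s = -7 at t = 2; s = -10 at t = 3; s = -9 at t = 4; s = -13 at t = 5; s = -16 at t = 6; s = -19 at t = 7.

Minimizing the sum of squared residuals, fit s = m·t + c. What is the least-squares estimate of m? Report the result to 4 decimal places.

From the data, Σt·t = 140, Σt = 28, Σ1 = 7.
Right-hand side: Σt·s = -380, Σs = -80.
Normal equations: [[140, 28]; [28, 7]]·[m, c]ᵀ = [-380, -80]ᵀ.
Eliminating c: 7·(row 1) − 28·(row 2) gives 196·m = 7·(-380) − 28·(-80) = -420, so m = -15/7.
Then c = ((-80) − 28·(-15/7))/7 = -20/7.

m = -2.1429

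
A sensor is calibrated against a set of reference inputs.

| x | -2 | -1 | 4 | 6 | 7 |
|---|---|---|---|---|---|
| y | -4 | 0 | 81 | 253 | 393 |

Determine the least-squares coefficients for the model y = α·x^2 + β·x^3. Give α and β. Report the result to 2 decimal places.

α = 1.07, β = 0.99

With design matrix A, AᵀA = [[3970, 25574]; [25574, 168466]] and Aᵀy = [29645, 194663]ᵀ.
Eliminating β: 168466·(row 1) − 25574·(row 2) gives 14780544·α = 168466·29645 − 25574·194663 = 15863008, so α = 495719/461892.
Then β = (194663 − 25574·(495719/461892))/168466 = 458465/461892.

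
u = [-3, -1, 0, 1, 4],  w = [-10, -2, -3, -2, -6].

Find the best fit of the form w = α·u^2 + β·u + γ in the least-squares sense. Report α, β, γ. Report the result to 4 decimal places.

α = -0.5021, β = 0.9876, γ = -2.0861

Sums needed: Σu^2·u^2 = 339, Σu^2·u = 37, Σu^2 = 27, Σu·u = 27, Σu = 1, Σ1 = 5.
And Σu^2·w = -190, Σu·w = 6, Σw = -23.
So AᵀA·[α, β, γ]ᵀ = Aᵀw: [[339, 37, 27]; [37, 27, 1]; [27, 1, 5]]·[α, β, γ]ᵀ = [-190, 6, -23]ᵀ.
Inverting the 3×3 Gram matrix, [α, β, γ]ᵀ = [-2623/5224, 5159/5224, -5449/2612]ᵀ.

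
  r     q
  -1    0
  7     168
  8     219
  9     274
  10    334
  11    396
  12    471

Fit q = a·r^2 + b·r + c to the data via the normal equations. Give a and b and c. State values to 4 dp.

Sums needed: Σr^2·r^2 = 58436, Σr^2·r = 5642, Σr^2 = 560, Σr·r = 560, Σr = 56, Σ1 = 7.
For Aᵀq: Σr^2·q = 193582, Σr·q = 18742, Σq = 1862.
Inverting the 3×3 Gram matrix, [a, b, c]ᵀ = [899/301, 1009/301, 74/301]ᵀ.

a = 2.9867, b = 3.3522, c = 0.2458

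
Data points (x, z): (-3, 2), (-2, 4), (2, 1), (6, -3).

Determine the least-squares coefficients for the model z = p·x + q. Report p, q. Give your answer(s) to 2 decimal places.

p = -0.65, q = 1.49

From the data, Σx·x = 53, Σx = 3, Σ1 = 4.
Moment sums: Σx·z = -30, Σz = 4.
So MᵀM·[p, q]ᵀ = Mᵀz: [[53, 3]; [3, 4]]·[p, q]ᵀ = [-30, 4]ᵀ.
Δ = 53·4 − 3² = 203.
p = ((-30)·4 − 3·4)/203 = -132/203; q = (53·4 − 3·(-30))/203 = 302/203.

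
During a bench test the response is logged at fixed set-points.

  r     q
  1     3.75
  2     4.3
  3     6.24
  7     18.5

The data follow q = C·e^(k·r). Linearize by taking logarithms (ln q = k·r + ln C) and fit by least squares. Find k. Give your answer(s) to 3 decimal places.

k = 0.274

Taking logs, ln q = k·r + ln C, so regress ln q on r.
Σr = 13.0000, Σ(r)² = 63.0000, Σln q = 7.5291, Σr·ln q = 30.1563.
Equations: 63.0000·k + 13.0000·ln C = 30.1563;  13.0000·k + 4·ln C = 7.5291.
Solving (det = 83.0000): k = 0.27406, ln C = 0.99160.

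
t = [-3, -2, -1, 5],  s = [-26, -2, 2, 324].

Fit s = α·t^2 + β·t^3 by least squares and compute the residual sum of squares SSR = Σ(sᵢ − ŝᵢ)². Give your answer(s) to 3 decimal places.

The normal system AᵀA·[α, β]ᵀ = Aᵀs is [[723, 2849]; [2849, 16419]]·[α, β]ᵀ = [7860, 41216]ᵀ.
Eliminating β: 16419·(row 1) − 2849·(row 2) gives 3754136·α = 16419·7860 − 2849·41216 = 11628956, so α = 2907239/938534.
Then β = (41216 − 2849·(2907239/938534))/16419 = 1851507/938534.
Residuals: -288173/469267, 653016/469267, 410668/469267, -17167/469267; SSR = 1445694/469267.

SSR = 3.081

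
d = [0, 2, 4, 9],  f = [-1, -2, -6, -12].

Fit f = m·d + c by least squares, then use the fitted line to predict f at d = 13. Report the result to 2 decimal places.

f̂ = -17.08

The normal equations are: 101·m + 15·c = -136;  15·m + 4·c = -21.
(Σd·d = 101, Σd = 15, Σ1 = 4, Σd·f = -136, Σf = -21.)
Determinant 101·4 − 15² = 179.
m = ((-136)·4 − 15·(-21))/179 = -229/179; c = (101·(-21) − 15·(-136))/179 = -81/179.
At d = 13: f̂ = (-229/179)·(13) + (-81/179)·(1) = -3058/179.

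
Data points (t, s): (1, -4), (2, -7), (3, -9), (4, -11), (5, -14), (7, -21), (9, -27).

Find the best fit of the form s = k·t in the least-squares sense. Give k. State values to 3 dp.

Setting ∂/∂k … = 0 gives: 185·k = -549.
k = (-549)/185 = -2.96757.

k = -2.968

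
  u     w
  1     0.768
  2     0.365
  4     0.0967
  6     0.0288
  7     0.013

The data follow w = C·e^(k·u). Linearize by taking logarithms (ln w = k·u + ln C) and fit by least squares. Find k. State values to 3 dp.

Let Y = ln w. Fitting Y = k·u + ln C by least squares:
XᵀX = [[106.0000, 20.0000]; [20.0000, 5]], rhs = [-63.3082, -11.4982]ᵀ  (here Σu = 20.0000, Σ(u)² = 106.0000, Σln w = -11.4982, Σu·ln w = -63.3082).
Solving (det = 130.0000): k = -0.66598, ln C = 0.36430.

k = -0.666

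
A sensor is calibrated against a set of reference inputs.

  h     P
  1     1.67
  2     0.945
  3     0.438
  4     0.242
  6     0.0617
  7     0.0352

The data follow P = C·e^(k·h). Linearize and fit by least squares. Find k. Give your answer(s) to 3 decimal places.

k = -0.653

Linearized form: ln P = k·h + ln C. From the 6 transformed points,
Over the data: Σh = 23.0000, Σ(h)² = 115.0000, Σln P = -7.9203, Σh·ln P = -47.8920.
Normal system: [[115.0000, 23.0000]; [23.0000, 6]]·[k, ln C]ᵀ = [-47.8920, -7.9203]ᵀ.
Solving (det = 161.0000): k = -0.65333, ln C = 1.18437.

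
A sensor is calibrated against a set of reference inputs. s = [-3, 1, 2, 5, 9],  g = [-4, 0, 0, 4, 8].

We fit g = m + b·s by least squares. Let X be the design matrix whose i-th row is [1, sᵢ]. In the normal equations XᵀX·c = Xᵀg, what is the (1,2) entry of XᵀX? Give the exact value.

14

Row 1 ↔ basis 1, column 2 ↔ basis s, so (XᵀX)_{1,2} = Σᵢ s = (1)·(-3) + (1)·(1) + (1)·(2) + (1)·(5) + (1)·(9) = 14.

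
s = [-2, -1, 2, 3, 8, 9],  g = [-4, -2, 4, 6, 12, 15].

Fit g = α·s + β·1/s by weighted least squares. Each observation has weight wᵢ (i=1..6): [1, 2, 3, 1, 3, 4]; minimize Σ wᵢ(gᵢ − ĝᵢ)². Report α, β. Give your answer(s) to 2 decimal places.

The normal system MᵀWM·[α, β]ᵀ = MᵀWg is [[543, 14]; [14, 16627/5184]]·[α, β]ᵀ = [882, 151/6]ᵀ.
Eliminating β: (16627/5184)·(row 1) − 14·(row 2) gives (2670799/1728)·α = (16627/5184)·882 − 14·(151/6) = 713251/288, so α = 4279506/2670799.
Then β = ((151/6) − 14·(4279506/2670799))/(16627/5184) = 2276640/2670799.

α = 1.60, β = 0.85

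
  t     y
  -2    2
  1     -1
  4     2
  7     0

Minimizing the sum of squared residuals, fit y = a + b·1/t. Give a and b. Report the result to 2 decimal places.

Entries of XᵀX: Σ1 = 4, Σ1/t = 25/28, Σ1/t·1/t = 1045/784.
And Σy = 3, Σ1/t·y = -3/2.
Determinant 4·(1045/784) − (25/28)² = 3555/784.
a = (3·(1045/784) − (25/28)·(-3/2))/(3555/784) = 93/79; b = (4·(-3/2) − (25/28)·3)/(3555/784) = -756/395.

a = 1.18, b = -1.91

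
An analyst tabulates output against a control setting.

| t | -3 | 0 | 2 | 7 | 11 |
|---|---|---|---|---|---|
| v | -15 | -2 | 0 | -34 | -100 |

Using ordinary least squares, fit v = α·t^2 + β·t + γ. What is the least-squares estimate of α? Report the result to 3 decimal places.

Normal-equation sums: Σt^2·t^2 = 17139, Σt^2·t = 1655, Σt^2 = 183, Σt·t = 183, Σt = 17, Σ1 = 5.
And Σt^2·v = -13901, Σt·v = -1293, Σv = -151.
So AᵀA·[α, β, γ]ᵀ = Aᵀv: [[17139, 1655, 183]; [1655, 183, 17]; [183, 17, 5]]·[α, β, γ]ᵀ = [-13901, -1293, -151]ᵀ.
Inverting the 3×3 Gram matrix, [α, β, γ]ᵀ = [-304130/300703, 636401/300703, -113836/300703]ᵀ.

α = -1.011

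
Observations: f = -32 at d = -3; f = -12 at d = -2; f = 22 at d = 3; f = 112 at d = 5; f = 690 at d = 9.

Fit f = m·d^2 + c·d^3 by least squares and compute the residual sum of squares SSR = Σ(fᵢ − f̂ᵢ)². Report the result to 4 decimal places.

SSR = 2.8232

Setting ∂/∂m … = 0 gives: 7364·m + 62142·c = 58552;  62142·m + 548588·c = 518564.
Eliminating c: 548588·(row 1) − 62142·(row 2) gives 178173868·m = 548588·58552 − 62142·518564 = -103679512, so m = -25919878/44543467.
Then c = (518564 − 62142·(-25919878/44543467))/548588 = 45041728/44543467.
Residuals: 24014614/44543467, -70508268/44543467, -2891480/44543467, 6649254/44543467, -917364/44543467; SSR = 125754296/44543467.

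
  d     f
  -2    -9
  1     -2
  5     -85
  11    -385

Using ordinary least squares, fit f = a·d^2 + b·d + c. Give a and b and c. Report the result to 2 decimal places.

a = -3.04, b = -1.66, c = 0.71

Entries of AᵀA: Σd^2·d^2 = 15283, Σd^2·d = 1449, Σd^2 = 151, Σd·d = 151, Σd = 15, Σ1 = 4.
And Σd^2·f = -48748, Σd·f = -4644, Σf = -481.
AᵀA·[a, b, c]ᵀ = Aᵀf becomes [[15283, 1449, 151]; [1449, 151, 15]; [151, 15, 4]]·[a, b, c]ᵀ = [-48748, -4644, -481]ᵀ.
Inverting the 3×3 Gram matrix, [a, b, c]ᵀ = [-260797/85812, -47525/28604, 30425/42906]ᵀ.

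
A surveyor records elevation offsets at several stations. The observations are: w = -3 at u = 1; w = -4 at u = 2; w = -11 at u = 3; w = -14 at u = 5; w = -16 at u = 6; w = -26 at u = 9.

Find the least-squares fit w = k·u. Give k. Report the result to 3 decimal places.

The normal equations are: 156·k = -444.
Hence k = -444 / 156 ≈ -2.84615.

k = -2.846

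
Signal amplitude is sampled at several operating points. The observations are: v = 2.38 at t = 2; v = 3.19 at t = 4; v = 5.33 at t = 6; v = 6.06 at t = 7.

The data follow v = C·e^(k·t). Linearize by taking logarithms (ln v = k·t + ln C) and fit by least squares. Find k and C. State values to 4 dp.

k = 0.1960, C = 1.5598

Let Y = ln v. Fitting Y = k·t + ln C by least squares:
XᵀX = [[105.0000, 19.0000]; [19.0000, 4]], rhs = [29.0264, 5.5022]ᵀ  (here Σt = 19.0000, Σ(t)² = 105.0000, Σln v = 5.5022, Σt·ln v = 29.0264).
Δ = 105.0000·4 − (19.0000)² = 59.0000; k = (29.0264·4 − 19.0000·5.5022)/59.0000 = 0.19600, ln C = (105.0000·5.5022 − 19.0000·29.0264)/59.0000 = 0.44455, so C = exp(0.44455) = 1.55978.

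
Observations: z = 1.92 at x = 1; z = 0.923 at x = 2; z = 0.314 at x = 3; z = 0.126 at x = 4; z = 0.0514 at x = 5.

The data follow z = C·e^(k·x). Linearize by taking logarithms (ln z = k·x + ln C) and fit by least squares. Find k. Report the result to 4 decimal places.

k = -0.9232

Taking logs, ln z = k·x + ln C, so regress ln z on x.
Σx = 15.0000, Σ(x)² = 55.0000, Σln z = -5.6258, Σx·ln z = -26.1095.
Equations: 55.0000·k + 15.0000·ln C = -26.1095;  15.0000·k + 5·ln C = -5.6258.
Solving (det = 50.0000): k = -0.92322, ln C = 1.64452.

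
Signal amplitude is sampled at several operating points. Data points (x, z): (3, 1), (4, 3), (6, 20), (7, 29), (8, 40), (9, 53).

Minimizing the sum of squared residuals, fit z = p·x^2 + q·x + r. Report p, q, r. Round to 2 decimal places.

From the data, Σx^2·x^2 = 14691, Σx^2·x = 1891, Σx^2 = 255, Σx·x = 255, Σx = 37, Σ1 = 6.
Moment sums: Σx^2·z = 9051, Σx·z = 1135, Σz = 146.
Solving the 3×3 system (Gaussian elimination) gives p = 697/840, q = -309/280, r = -1733/420.

p = 0.83, q = -1.10, r = -4.13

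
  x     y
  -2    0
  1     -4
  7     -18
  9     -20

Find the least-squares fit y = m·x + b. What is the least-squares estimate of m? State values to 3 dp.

MᵀM·[m, b]ᵀ = Mᵀy reads: 135·m + 15·b = -310;  15·m + 4·b = -42.
Determinant 135·4 − 15² = 315.
m = ((-310)·4 − 15·(-42))/315 = -122/63; b = (135·(-42) − 15·(-310))/315 = -68/21.

m = -1.937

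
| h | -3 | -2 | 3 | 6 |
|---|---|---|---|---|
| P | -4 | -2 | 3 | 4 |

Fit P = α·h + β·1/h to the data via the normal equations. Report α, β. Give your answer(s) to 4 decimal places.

With design matrix A, AᵀA = [[58, 4]; [4, 1/2]] and AᵀP = [49, 4]ᵀ.
det = 58·(1/2) − 4² = 13.
α = (49·(1/2) − 4·4)/13 = 17/26; β = (58·4 − 4·49)/13 = 36/13.

α = 0.6538, β = 2.7692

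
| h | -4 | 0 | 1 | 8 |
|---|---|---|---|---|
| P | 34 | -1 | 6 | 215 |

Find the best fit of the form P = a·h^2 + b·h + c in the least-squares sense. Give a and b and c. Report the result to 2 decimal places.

Forming AᵀA = [[4353, 449, 81]; [449, 81, 5]; [81, 5, 4]] and AᵀP = [14310, 1590, 254]ᵀ gives AᵀA·[a, b, c]ᵀ = AᵀP.
Inverting the 3×3 Gram matrix, [a, b, c]ᵀ = [4667/1574, 66081/20462, -5926/10231]ᵀ.

a = 2.97, b = 3.23, c = -0.58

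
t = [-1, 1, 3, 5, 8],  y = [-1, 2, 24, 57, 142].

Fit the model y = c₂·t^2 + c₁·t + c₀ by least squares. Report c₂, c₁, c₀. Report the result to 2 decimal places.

c₂ = 2.00, c₁ = 1.89, c₀ = -1.19

Forming AᵀA = [[4804, 664, 100]; [664, 100, 16]; [100, 16, 5]] and Aᵀy = [10730, 1496, 224]ᵀ gives AᵀA·[c₂, c₁, c₀]ᵀ = Aᵀy.
Solving the 3×3 system (Gaussian elimination) gives c₂ = 7699/3854, c₁ = 3633/1927, c₀ = -2286/1927.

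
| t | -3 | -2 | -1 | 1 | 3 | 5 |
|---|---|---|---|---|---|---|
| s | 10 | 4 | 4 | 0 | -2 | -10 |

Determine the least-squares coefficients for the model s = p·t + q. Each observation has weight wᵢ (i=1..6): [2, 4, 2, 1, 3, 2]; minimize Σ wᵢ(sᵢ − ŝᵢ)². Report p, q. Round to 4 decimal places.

p = -1.9772, q = 1.8506

From the data, Σwᵢ·t·t = 114, Σwᵢ·t = 4, Σwᵢ·1 = 14.
For XᵀWs: Σwᵢ·t·s = -218, Σwᵢ·s = 18.
Normal equations: [[114, 4]; [4, 14]]·[p, q]ᵀ = [-218, 18]ᵀ.
det = 114·14 − 4² = 1580.
p = ((-218)·14 − 4·18)/1580 = -781/395; q = (114·18 − 4·(-218))/1580 = 731/395.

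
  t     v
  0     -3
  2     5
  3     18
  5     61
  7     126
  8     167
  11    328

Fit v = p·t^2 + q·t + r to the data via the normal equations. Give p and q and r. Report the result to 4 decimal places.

Setting ∂/∂p … = 0 gives: 21860·p + 2346·q + 272·r = 58257;  2346·p + 272·q + 36·r = 6195;  272·p + 36·q + 7·r = 702.
(Σt^2·t^2 = 21860, Σt^2·t = 2346, Σt^2 = 272, Σt·t = 272, Σt = 36, Σ1 = 7, Σt^2·v = 58257, Σt·v = 6195, Σv = 702.)
Row-reducing yields p = 849375/292642, q = -553593/292642, r = -57816/20903.

p = 2.9024, q = -1.8917, r = -2.7659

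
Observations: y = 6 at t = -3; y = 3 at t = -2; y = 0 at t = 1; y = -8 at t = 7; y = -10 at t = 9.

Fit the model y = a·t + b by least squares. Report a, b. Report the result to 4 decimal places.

a = -1.2882, b = 1.2917

The normal equations are: 144·a + 12·b = -170;  12·a + 5·b = -9.
(Σt·t = 144, Σt = 12, Σ1 = 5, Σt·y = -170, Σy = -9.)
Eliminating b: 5·(row 1) − 12·(row 2) gives 576·a = 5·(-170) − 12·(-9) = -742, so a = -371/288.
Then b = ((-9) − 12·(-371/288))/5 = 31/24.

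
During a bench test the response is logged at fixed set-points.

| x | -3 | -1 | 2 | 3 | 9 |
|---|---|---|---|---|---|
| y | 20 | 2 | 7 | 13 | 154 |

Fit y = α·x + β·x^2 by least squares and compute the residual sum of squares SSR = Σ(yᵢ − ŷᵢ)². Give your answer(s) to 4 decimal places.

Forming AᵀA = [[104, 736]; [736, 6740]] and Aᵀy = [1377, 12801]ᵀ gives AᵀA·[α, β]ᵀ = Aᵀy.
Eliminating β: 6740·(row 1) − 736·(row 2) gives 159264·α = 6740·1377 − 736·12801 = -140556, so α = -11713/13272.
Then β = (12801 − 736·(-11713/13272))/6740 = 13243/6636.
Residuals: -2691/4424, -555/632, 1731/2212, -10233/4424, 1313/4424; SSR = 31817/4424.

SSR = 7.1919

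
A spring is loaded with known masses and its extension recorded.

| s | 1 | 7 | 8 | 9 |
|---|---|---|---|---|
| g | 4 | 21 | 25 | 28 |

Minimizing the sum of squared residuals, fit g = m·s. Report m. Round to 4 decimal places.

m = 3.0923

Entries of MᵀM: Σs·s = 195.
Right-hand side: Σs·g = 603.
m = 603/195 = 3.09231.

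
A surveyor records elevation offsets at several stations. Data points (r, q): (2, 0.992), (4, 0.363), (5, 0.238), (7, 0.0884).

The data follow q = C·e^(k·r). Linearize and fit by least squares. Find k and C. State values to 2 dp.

k = -0.48, C = 2.57

Linearized form: ln q = k·r + ln C. From the 4 transformed points,
Σr = 18.0000, Σ(r)² = 94.0000, Σln q = -4.8828, Σr·ln q = -28.2281.
Equations: 94.0000·k + 18.0000·ln C = -28.2281;  18.0000·k + 4·ln C = -4.8828.
Solving (det = 52.0000): k = -0.48121, ln C = 0.94474, so C = exp(0.94474) = 2.57216.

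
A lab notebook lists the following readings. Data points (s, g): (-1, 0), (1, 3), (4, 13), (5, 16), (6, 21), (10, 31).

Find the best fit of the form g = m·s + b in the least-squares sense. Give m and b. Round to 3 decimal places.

m = 2.953, b = 1.695

From the data, Σs·s = 179, Σs = 25, Σ1 = 6.
Right-hand side: Σs·g = 571, Σg = 84.
So XᵀX·[m, b]ᵀ = Xᵀg: [[179, 25]; [25, 6]]·[m, b]ᵀ = [571, 84]ᵀ.
Determinant 179·6 − 25² = 449.
m = (571·6 − 25·84)/449 = 1326/449; b = (179·84 − 25·571)/449 = 761/449.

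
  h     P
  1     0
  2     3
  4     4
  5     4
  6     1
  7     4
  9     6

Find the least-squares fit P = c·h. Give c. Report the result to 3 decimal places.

c = 0.613

Sums needed: Σh·h = 212.
For AᵀP: Σh·P = 130.
So AᵀA·[c]ᵀ = AᵀP: [[212]]·[c]ᵀ = [130]ᵀ.
c = 130/212 = 0.613208.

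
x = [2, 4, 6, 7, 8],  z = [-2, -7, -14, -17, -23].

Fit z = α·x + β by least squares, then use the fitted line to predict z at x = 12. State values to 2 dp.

Sums needed: Σx·x = 169, Σx = 27, Σ1 = 5.
For Mᵀz: Σx·z = -419, Σz = -63.
det = 169·5 − 27² = 116.
α = ((-419)·5 − 27·(-63))/116 = -197/58; β = (169·(-63) − 27·(-419))/116 = 333/58.
At x = 12: ẑ = (-197/58)·(12) + (333/58)·(1) = -2031/58.

ẑ = -35.02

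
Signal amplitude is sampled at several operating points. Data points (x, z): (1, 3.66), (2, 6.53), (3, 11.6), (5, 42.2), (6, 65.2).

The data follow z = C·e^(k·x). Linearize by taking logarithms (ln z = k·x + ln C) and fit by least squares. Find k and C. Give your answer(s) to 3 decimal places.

Taking logs, ln z = k·x + ln C, so regress ln z on x.
Sums: Σx = 17.0000, Σ(x)² = 75.0000, Σln z = 13.5448, Σx·ln z = 56.1802.
Normal system: [[75.0000, 17.0000]; [17.0000, 5]]·[k, ln C]ᵀ = [56.1802, 13.5448]ᵀ.
Slope k = (n·Σx·ln z − Σx·Σln z)/(n·Σ(x)² − (Σx)²) = (5·56.1802 − 17.0000·13.5448)/86.0000 = 0.58884; ln C = (Σln z − k·Σx)/n = 0.70691, so C = exp(0.70691) = 2.02771.

k = 0.589, C = 2.028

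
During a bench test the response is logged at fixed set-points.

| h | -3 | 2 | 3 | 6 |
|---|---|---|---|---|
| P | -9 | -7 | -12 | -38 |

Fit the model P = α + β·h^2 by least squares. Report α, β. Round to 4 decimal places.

α = -2.1145, β = -0.9921

Entries of AᵀA: Σ1 = 4, Σh^2 = 58, Σh^2·h^2 = 1474.
And ΣP = -66, Σh^2·P = -1585.
So AᵀA·[α, β]ᵀ = AᵀP: [[4, 58]; [58, 1474]]·[α, β]ᵀ = [-66, -1585]ᵀ.
Δ = 4·1474 − 58² = 2532.
α = ((-66)·1474 − 58·(-1585))/2532 = -2677/1266; β = (4·(-1585) − 58·(-66))/2532 = -628/633.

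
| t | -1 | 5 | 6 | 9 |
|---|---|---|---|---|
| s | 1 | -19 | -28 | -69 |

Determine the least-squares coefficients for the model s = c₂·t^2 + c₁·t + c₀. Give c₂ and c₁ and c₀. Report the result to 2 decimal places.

Sums needed: Σt^2·t^2 = 8483, Σt^2·t = 1069, Σt^2 = 143, Σt·t = 143, Σt = 19, Σ1 = 4.
For Mᵀs: Σt^2·s = -7071, Σt·s = -885, Σs = -115.
Inverting the 3×3 Gram matrix, [c₂, c₁, c₀]ᵀ = [-8033/8634, 3907/8634, 3399/1439]ᵀ.

c₂ = -0.93, c₁ = 0.45, c₀ = 2.36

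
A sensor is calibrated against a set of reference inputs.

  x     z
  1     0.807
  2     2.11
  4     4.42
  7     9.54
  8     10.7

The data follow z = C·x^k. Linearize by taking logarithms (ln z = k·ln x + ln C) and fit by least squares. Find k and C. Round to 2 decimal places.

Taking logs, ln z = k·ln x + ln C, so regress ln z on ln x.
XᵀX = [[10.5129, 6.1048]; [6.1048, 5]], rhs = [11.8956, 6.6441]ᵀ  (here Σln x = 6.1048, Σ(ln x)² = 10.5129, Σln z = 6.6441, Σln x·ln z = 11.8956).
Solving (det = 15.2960): k = 1.23671, ln C = -0.18114, so C = exp(-0.18114) = 0.83432.

k = 1.24, C = 0.83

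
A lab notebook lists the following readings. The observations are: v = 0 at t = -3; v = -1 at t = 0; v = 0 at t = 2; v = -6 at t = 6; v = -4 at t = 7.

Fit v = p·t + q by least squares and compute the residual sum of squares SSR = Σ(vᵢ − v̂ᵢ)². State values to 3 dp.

Sums needed: Σt·t = 98, Σt = 12, Σ1 = 5.
Moment sums: Σt·v = -64, Σv = -11.
Eliminating q: 5·(row 1) − 12·(row 2) gives 346·p = 5·(-64) − 12·(-11) = -188, so p = -94/173.
Then q = ((-11) − 12·(-94/173))/5 = -155/173.
Residuals: -127/173, -18/173, 343/173, -319/173, 121/173; SSR = 1448/173.

SSR = 8.370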